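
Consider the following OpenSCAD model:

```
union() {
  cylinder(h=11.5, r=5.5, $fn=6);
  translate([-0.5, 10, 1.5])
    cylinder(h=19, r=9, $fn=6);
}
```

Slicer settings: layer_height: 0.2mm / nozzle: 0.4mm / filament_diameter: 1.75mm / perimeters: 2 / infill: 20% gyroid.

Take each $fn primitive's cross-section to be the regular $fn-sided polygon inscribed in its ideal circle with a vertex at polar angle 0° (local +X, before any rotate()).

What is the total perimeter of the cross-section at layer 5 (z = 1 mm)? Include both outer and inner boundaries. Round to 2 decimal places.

At z = 1 mm: the cylinder: section is a regular 6-gon, circumradius r=5.5 (perimeter = 2·6·5.500·sin(180°/6) = 33.00 mm); the cylinder at (-0.5, 10) is not intersected at this z (z outside [1.5, 20.5]); Combining (union): only the r=5.5 cylinder is present, so the union is just that shape — boundary = 33.00 mm. Overall, the cross-section is a single solid region. Total boundary length (outer) = 33.00 mm.

33.00 mm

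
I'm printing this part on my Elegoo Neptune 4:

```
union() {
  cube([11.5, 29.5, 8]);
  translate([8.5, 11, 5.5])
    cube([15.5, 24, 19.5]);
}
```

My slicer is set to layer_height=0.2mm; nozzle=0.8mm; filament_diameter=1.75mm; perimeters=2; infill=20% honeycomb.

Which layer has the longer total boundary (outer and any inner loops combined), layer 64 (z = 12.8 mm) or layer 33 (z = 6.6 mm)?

Layer 64 (z = 12.8): the cube does not reach this height (z outside [0, 8]); the cube at (8.5, 11) is present — its section is the full 15.5×24 rectangle (perimeter 79.00 mm); Merging all regions: only the 15.5×24 cube at (8.5, 11) is present, so the union is just that shape — boundary = 79.00 mm. So its perimeter = 79.00 mm. Layer 33 (z = 6.6): the 11.5×29.5 cube contributes its full rectangle (perimeter 82.00 mm); the cube at (8.5, 11) (footprint 15.5×24) is included at this height (perimeter 79.00 mm); Merging all regions: the regions partially overlap (shared area 55.50 mm²), so the edge portions inside another operand are dropped and the merged outline is re-measured after clipping — boundary = 118.00 mm. So its perimeter = 118.00 mm. Layer 33 is larger (118.00 vs 79.00 mm).

layer 33 (z = 6.6 mm)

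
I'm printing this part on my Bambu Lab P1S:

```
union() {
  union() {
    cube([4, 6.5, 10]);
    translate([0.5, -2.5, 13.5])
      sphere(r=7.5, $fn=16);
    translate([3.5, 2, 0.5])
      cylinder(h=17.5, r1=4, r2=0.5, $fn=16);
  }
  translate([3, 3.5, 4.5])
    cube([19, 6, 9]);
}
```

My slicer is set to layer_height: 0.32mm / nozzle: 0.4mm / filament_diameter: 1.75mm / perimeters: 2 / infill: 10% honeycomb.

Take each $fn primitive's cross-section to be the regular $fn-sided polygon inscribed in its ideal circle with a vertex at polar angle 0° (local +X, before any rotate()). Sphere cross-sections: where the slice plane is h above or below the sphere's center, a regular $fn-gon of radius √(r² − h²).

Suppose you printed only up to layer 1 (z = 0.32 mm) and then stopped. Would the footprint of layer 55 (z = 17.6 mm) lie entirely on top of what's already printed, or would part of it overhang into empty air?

Compare the two slices. At z = 0.32: the cube (footprint 4×6.5) is included at this height (area 26.00 mm²); the sphere at (0.5, -2.5) is not intersected at this z (|z−center|=13.180 > r=7.5); the cone at (3.5, 2) does not reach this height (z outside [0.5, 18]); Combining (union): only the 4×6.5 cube is present, so the union is just that shape — area = 26.00 mm²; the cube at (3, 3.5) is not intersected at this z (z outside [4.5, 13.5]); Taking the union: only that combined region is present, so the union is just that shape — area = 26.00 mm². At z = 17.6: the cube does not reach this height (z outside [0, 10]); the r=7.5 sphere at (0.5, -2.5) contributes a regular 16-gon of circumradius √(7.5²−4.1²) = 6.280 (area = (16/2)·6.280²·sin(360°/16) = 120.74 mm²); the cone at (3.5, 2) contributes a regular 16-gon of circumradius 0.580 (interpolated between r1=4 and r2=0.5 at t=0.977) (area = (16/2)·0.580²·sin(360°/16) = 1.03 mm²); Merging all regions: the cone at (3.5, 2) lies entirely inside the r=7.5 sphere at (0.5, -2.5), so the union is just the r=7.5 sphere at (0.5, -2.5) — area = 120.74 mm²; the cube at (3, 3.5) is not intersected at this z (z outside [4.5, 13.5]); Taking the union: only the result so far is present, so the union is just that shape — area = 120.74 mm². Checking containment: at z = 17.6 the cross-section extends beyond the z = 0.32 cross-section by about 107.15 mm².

part overhangs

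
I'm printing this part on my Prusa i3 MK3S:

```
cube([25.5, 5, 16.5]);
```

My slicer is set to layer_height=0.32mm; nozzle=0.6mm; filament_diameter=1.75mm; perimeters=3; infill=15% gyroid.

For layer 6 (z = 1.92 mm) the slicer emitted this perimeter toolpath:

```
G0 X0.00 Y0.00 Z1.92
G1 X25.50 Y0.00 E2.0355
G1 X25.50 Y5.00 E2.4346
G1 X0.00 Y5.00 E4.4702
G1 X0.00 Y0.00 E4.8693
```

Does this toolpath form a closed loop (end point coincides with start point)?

yes

Start point (G0): (0.00, 0.00). End point (last G1): the path returns to the start — closed.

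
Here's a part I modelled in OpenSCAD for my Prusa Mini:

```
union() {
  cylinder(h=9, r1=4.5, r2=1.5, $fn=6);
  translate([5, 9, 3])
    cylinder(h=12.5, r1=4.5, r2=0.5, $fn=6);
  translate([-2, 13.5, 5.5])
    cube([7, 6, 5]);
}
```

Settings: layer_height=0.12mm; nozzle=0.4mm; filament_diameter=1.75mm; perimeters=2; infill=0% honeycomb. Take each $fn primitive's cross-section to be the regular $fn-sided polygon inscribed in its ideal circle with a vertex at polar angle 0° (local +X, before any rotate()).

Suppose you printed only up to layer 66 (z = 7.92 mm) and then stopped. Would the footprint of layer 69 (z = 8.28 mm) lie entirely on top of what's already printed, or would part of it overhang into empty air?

entirely on top

Compare the two slices. At z = 7.92: the cone: at t=0.880 of its height the radius interpolates to r₁+(r₂−r₁)t = 1.860, giving a regular 6-gon of that circumradius (area = (6/2)·1.860²·sin(360°/6) = 8.99 mm²); the cone at (5, 9) contributes a regular 6-gon of circumradius 2.926 (interpolated between r1=4.5 and r2=0.5 at t=0.394) (area = (6/2)·2.926²·sin(360°/6) = 22.24 mm²); the cube at (-2, 13.5) (footprint 7×6) is included at this height (area 42.00 mm²); Taking the union: the 3 present regions are separate (no shared area or edge), so areas and boundary lengths simply add and each stays a separate island — area = 73.23 mm². At z = 8.28: the cone: at t=0.920 of its height the radius interpolates to r₁+(r₂−r₁)t = 1.740, giving a regular 6-gon of that circumradius (area = (6/2)·1.740²·sin(360°/6) = 7.87 mm²); the cone at (5, 9): at t=0.422 of its height the radius interpolates to r₁+(r₂−r₁)t = 2.810, giving a regular 6-gon of that circumradius (area = (6/2)·2.810²·sin(360°/6) = 20.52 mm²); the cube at (-2, 13.5) is present — its section is the full 7×6 rectangle (area 42.00 mm²); Combining (union): the 3 present regions are separate (no shared area or edge), so areas and boundary lengths simply add and each stays a separate island — area = 70.39 mm². Checking containment: the cross-section at z = 8.28 is a subset of the cross-section at z = 7.92.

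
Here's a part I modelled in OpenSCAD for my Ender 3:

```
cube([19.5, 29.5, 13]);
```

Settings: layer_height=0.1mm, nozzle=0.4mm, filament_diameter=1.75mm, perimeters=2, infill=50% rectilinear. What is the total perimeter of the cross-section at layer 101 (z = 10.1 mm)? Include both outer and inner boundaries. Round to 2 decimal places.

98.00 mm

At z = 10.1 mm: the 19.5×29.5 cube contributes its full rectangle (perimeter 98.00 mm). Overall, the cross-section is a single solid region. Total boundary length (outer) = 98.00 mm.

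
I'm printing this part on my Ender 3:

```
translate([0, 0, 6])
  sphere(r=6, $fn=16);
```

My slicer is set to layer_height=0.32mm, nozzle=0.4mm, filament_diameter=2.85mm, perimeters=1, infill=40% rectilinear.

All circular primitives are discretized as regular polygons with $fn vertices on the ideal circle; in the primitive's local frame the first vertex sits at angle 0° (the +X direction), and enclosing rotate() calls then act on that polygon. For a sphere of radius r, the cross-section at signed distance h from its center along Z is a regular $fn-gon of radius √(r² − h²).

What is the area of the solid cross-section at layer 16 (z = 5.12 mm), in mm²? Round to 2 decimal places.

107.84 mm²

At z = 5.12 mm: the r=6 sphere slices to a regular 16-gon of circumradius 5.935 (√(r²−h²) with h=0.88 from center) (area = (16/2)·5.935²·sin(360°/16) = 107.84 mm²). Overall, the cross-section is a single solid region. Net area = 107.84 mm².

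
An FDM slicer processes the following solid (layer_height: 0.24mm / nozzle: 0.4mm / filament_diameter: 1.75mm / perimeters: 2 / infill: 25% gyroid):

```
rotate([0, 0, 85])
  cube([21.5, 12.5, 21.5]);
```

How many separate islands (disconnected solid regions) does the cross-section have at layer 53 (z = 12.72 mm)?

1

At z = 12.72 mm: the 21.5×12.5 cube contributes its full rectangle; (whole slice rotated 85° about Z — lengths, areas and connectivity unchanged). Overall, the cross-section is a single solid region. Island count = 1.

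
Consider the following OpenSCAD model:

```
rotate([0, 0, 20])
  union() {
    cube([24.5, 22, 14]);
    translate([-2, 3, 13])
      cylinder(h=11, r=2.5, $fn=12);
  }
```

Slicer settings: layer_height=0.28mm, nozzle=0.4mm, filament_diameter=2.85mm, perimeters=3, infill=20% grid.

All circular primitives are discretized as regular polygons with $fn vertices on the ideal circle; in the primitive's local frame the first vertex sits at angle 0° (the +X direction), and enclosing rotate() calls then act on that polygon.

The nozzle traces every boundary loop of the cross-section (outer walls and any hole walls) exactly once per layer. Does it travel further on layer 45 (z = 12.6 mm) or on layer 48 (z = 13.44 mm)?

Layer 45 (z = 12.6): the 24.5×22 cube contributes its full rectangle (perimeter 93.00 mm); the cylinder at (-2, 3) does not reach this height (z outside [13, 24]); Merging all regions: only the 24.5×22 cube is present, so the union is just that shape — boundary = 93.00 mm; (whole slice rotated 20° about Z — lengths, areas and connectivity unchanged). So its perimeter = 93.00 mm. Layer 48 (z = 13.44): the cube is present — its section is the full 24.5×22 rectangle (perimeter 93.00 mm); the r=2.5 cylinder at (-2, 3) gives a regular 12-gon of circumradius 2.5 (constant along its height) (perimeter = 2·12·2.500·sin(180°/12) = 15.53 mm); Merging all regions: the regions partially overlap (shared area 0.86 mm²), so the edge portions inside another operand are dropped and the merged outline is re-measured after clipping — boundary = 102.64 mm; (whole slice rotated 20° about Z — lengths, areas and connectivity unchanged). So its perimeter = 102.64 mm. Layer 48 is larger (102.64 vs 93.00 mm).

layer 48 (z = 13.44 mm)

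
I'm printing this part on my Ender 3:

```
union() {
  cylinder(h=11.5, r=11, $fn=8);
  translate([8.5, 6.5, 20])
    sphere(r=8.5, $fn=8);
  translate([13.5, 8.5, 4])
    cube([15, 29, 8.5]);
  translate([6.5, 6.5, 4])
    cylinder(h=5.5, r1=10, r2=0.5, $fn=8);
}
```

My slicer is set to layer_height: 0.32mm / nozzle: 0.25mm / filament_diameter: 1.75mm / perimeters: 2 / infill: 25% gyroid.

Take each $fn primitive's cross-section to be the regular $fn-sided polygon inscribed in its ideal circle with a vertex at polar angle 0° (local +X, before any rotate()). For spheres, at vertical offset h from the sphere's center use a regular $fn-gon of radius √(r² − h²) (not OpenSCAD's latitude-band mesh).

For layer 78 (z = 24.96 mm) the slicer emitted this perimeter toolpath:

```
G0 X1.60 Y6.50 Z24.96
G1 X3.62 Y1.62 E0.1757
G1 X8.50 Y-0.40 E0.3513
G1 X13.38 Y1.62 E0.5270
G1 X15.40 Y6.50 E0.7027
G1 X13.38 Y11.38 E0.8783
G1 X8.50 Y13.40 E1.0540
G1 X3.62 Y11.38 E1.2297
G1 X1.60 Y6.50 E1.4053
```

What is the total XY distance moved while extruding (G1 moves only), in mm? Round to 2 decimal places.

Sum the Euclidean lengths of each G1 segment: total = 42.25 mm.

42.25 mm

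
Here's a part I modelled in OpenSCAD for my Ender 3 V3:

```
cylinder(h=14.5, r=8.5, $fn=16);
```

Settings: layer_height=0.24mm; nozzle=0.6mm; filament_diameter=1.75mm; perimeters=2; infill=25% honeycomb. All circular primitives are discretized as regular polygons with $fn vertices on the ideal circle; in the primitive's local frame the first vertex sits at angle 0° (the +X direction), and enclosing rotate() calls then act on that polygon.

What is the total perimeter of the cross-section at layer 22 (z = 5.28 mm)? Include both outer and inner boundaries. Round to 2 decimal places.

At z = 5.28 mm: the cylinder: section is a regular 16-gon, circumradius r=8.5 (perimeter = 2·16·8.500·sin(180°/16) = 53.06 mm). Overall, the cross-section is a single solid region. Total boundary length (outer) = 53.06 mm.

53.06 mm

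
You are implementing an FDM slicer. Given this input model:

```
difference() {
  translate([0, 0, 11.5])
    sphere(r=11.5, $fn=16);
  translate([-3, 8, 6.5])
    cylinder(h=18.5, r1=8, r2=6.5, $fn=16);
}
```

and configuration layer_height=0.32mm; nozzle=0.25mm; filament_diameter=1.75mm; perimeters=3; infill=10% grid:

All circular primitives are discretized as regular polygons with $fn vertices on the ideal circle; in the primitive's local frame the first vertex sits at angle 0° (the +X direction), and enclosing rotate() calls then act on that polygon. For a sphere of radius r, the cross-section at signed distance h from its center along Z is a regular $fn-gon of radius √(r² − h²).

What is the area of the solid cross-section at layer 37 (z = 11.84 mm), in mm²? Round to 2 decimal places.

288.29 mm²

At z = 11.84 mm: the r=11.5 sphere contributes a regular 16-gon of circumradius √(11.5²−0.34²) = 11.495 (area = (16/2)·11.495²·sin(360°/16) = 404.53 mm²); the cone at (-3, 8) (r1=8→r2=6.5) has section circumradius 7.567 here — a regular 16-gon (area = (16/2)·7.567²·sin(360°/16) = 175.30 mm²); Subtracting the remaining from the first: starting from the r=11.5 sphere (404.53 mm²), the cone at (-3, 8) partially overlaps it — only the 116.23 mm² overlap (of its 175.30 mm²) is removed, clipping the outline — area = 288.29 mm². Overall, the cross-section is a single solid region. Net area = 288.29 mm².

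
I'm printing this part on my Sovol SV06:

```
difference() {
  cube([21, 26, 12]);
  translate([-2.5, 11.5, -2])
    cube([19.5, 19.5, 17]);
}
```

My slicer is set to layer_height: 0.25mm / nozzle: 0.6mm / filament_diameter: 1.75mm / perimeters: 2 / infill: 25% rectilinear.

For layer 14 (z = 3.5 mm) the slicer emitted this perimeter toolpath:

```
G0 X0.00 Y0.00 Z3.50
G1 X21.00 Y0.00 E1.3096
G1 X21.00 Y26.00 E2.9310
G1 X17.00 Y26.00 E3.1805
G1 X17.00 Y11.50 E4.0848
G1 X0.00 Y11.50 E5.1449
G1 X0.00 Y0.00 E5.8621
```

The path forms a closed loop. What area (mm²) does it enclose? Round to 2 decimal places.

Apply the shoelace formula to the sequence of (X, Y) vertices; enclosed area = 299.50 mm².

299.50 mm²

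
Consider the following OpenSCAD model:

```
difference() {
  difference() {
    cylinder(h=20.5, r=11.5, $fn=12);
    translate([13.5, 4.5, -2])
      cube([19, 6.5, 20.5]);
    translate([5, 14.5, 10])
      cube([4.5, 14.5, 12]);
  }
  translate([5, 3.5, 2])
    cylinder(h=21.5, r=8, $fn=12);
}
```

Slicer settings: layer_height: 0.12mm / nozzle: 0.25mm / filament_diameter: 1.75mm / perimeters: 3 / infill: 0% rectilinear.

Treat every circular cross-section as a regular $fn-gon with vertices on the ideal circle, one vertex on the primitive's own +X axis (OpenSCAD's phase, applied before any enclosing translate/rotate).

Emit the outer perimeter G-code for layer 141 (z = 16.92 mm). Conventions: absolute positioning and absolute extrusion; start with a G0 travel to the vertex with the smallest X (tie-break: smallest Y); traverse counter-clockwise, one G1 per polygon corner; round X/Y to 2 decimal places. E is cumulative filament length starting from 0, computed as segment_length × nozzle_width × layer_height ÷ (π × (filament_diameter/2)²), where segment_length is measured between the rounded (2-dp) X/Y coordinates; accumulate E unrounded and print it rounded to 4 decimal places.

G0 X-11.50 Y0.00 Z16.92
G1 X-9.96 Y-5.75 E0.0742
G1 X-5.75 Y-9.96 E0.1485
G1 X0.00 Y-11.50 E0.2227
G1 X5.75 Y-9.96 E0.2970
G1 X9.96 Y-5.75 E0.3713
G1 X11.16 Y-1.27 E0.4291
G1 X9.00 Y-3.43 E0.4672
G1 X5.00 Y-4.50 E0.5188
G1 X1.00 Y-3.43 E0.5705
G1 X-1.93 Y-0.50 E0.6222
G1 X-3.00 Y3.50 E0.6738
G1 X-1.93 Y7.50 E0.7255
G1 X1.00 Y10.43 E0.7771
G1 X2.50 Y10.83 E0.7965
G1 X0.00 Y11.50 E0.8288
G1 X-5.75 Y9.96 E0.9030
G1 X-9.96 Y5.75 E0.9773
G1 X-11.50 Y0.00 E1.0515

At z = 16.92 mm: the cylinder: section is a regular 12-gon, circumradius r=11.5; the cube at (13.5, 4.5) (footprint 19×6.5) is included at this height; the 4.5×14.5 cube at (5, 14.5) contributes its full rectangle; Subtracting the remaining from the first: starting from the r=11.5 cylinder, the 19×6.5 cube at (13.5, 4.5) misses the remaining region (no effect); the 4.5×14.5 cube at (5, 14.5) misses the remaining region (no effect) — 1 connected region; the r=8 cylinder at (5, 3.5) contributes a regular 12-gon of circumradius 8; Taking the first minus the rest: starting from the result so far, the r=8 cylinder at (5, 3.5) partially overlaps it — only the 160.51 mm² overlap (of its 192.00 mm²) is removed, clipping the outline — 1 connected region. The outline is a single polygon with 18 vertices. Extrusion per mm of travel: 0.25 × 0.12 / (π × 0.875²) = 0.012473. Accumulating E over each segment gives final E = 1.0515.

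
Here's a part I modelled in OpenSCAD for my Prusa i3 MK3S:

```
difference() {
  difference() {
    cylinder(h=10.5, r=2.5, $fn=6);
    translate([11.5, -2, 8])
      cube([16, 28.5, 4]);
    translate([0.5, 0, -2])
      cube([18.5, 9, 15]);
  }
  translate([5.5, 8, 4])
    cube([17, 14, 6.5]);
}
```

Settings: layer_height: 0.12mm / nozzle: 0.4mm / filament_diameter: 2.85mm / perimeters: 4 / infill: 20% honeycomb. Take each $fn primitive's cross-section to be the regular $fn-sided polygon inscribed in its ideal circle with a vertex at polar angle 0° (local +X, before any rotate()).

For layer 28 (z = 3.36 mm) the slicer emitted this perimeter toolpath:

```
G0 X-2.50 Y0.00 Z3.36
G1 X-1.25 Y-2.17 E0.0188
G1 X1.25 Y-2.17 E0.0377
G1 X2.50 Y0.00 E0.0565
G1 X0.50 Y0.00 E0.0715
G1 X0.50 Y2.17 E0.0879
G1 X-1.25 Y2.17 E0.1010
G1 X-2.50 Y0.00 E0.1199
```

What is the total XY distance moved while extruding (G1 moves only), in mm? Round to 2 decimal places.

Sum the Euclidean lengths of each G1 segment: total = 15.93 mm.

15.93 mm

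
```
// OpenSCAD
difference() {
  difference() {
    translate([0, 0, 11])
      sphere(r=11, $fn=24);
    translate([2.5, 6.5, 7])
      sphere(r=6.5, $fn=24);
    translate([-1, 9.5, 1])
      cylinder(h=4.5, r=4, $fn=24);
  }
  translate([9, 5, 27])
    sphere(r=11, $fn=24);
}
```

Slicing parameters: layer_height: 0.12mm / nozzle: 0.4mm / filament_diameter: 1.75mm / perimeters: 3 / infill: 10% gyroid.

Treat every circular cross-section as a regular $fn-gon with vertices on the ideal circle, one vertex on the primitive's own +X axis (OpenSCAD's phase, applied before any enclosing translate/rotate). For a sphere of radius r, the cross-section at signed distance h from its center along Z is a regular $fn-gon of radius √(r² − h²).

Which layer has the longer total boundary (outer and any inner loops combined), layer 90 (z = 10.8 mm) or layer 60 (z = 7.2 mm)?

layer 90 (z = 10.8 mm)

Layer 90 (z = 10.8): the r=11 sphere contributes a regular 24-gon of circumradius √(11²−0.2²) = 10.998 (perimeter = 2·24·10.998·sin(180°/24) = 68.91 mm); the r=6.5 sphere at (2.5, 6.5) contributes a regular 24-gon of circumradius √(6.5²−3.8²) = 5.274 (perimeter = 2·24·5.274·sin(180°/24) = 33.04 mm); the cylinder at (-1, 9.5) does not reach this height (z outside [1, 5.5]); After the difference (first − rest): starting from the r=11 sphere, the r=6.5 sphere at (2.5, 6.5) partially overlaps it — only the 78.69 mm² overlap (of its 86.37 mm²) is removed, clipping the outline — boundary = 83.60 mm; the sphere at (9, 5) does not reach this height (|z−center|=16.200 > r=11); After the difference (first − rest): none of the subtracted shapes is present at this height, so that combined region is unchanged — boundary = 83.60 mm. So its perimeter = 83.60 mm. Layer 60 (z = 7.2): the sphere: section is a regular 24-gon, circumradius = √(r²−h²) = √(11²−3.8²) = 10.323 (perimeter = 2·24·10.323·sin(180°/24) = 64.67 mm); the r=6.5 sphere at (2.5, 6.5) slices to a regular 24-gon of circumradius 6.497 (√(r²−h²) with h=0.2 from center) (perimeter = 2·24·6.497·sin(180°/24) = 40.70 mm); the cylinder at (-1, 9.5) is not intersected at this z (z outside [1, 5.5]); Taking the first minus the rest: starting from the r=11 sphere, the r=6.5 sphere at (2.5, 6.5) partially overlaps it — only the 98.77 mm² overlap (of its 131.10 mm²) is removed, clipping the outline — boundary = 73.51 mm; the sphere at (9, 5) does not reach this height (|z−center|=19.800 > r=11); After the difference (first − rest): none of the subtracted shapes is present at this height, so that combined region is unchanged — boundary = 73.51 mm. So its perimeter = 73.51 mm. Layer 90 is larger (83.60 vs 73.51 mm).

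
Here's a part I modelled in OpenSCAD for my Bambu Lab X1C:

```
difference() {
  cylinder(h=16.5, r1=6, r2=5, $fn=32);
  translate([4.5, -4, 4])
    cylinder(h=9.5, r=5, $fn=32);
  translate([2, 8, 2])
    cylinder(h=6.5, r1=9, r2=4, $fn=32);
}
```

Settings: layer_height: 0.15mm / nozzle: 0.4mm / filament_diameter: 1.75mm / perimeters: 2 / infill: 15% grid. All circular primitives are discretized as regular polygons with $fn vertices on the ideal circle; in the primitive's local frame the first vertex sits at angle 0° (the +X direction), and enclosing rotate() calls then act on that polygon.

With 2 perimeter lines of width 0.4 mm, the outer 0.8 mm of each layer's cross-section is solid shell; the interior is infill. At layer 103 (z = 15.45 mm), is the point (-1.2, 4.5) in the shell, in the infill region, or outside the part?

At z = 15.45 mm: the cone contributes a regular 32-gon of circumradius 5.064 (interpolated between r1=6 and r2=5 at t=0.936); the cylinder at (4.5, -4) is absent (z outside [4, 13.5]); the cone at (2, 8) does not reach this height (z outside [2, 8.5]); Subtracting the remaining from the first: none of the subtracted shapes is present at this height, so the cone is unchanged — 1 connected region. Overall, the cross-section is a single solid region. The nearest boundary edge runs (-0.99, 4.97)→(-1.94, 4.68); distance from the point to it = 0.38 mm. The point is inside the cross-section, 0.38 mm from the nearest boundary — within the 0.8 mm shell band (2 × 0.4).

shell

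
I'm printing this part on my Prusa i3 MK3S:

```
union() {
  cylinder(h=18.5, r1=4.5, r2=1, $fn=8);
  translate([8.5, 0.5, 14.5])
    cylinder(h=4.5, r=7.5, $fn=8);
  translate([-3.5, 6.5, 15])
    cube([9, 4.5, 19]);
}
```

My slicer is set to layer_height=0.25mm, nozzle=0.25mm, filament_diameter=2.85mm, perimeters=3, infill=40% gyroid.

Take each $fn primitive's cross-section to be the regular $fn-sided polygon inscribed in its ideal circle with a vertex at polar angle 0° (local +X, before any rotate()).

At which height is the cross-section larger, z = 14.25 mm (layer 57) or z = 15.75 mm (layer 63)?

layer 63 (z = 15.75 mm)

Layer 57 (z = 14.25): the cone contributes a regular 8-gon of circumradius 1.804 (interpolated between r1=4.5 and r2=1 at t=0.770) (area = (8/2)·1.804²·sin(360°/8) = 9.21 mm²); the cylinder at (8.5, 0.5) does not reach this height (z outside [14.5, 19]); the cube at (-3.5, 6.5) is not intersected at this z (z outside [15, 34]); Merging all regions: only the cone is present, so the union is just that shape — area = 9.21 mm². So its area = 9.21 mm². Layer 63 (z = 15.75): the cone (r1=4.5→r2=1) has section circumradius 1.520 here — a regular 8-gon (area = (8/2)·1.520²·sin(360°/8) = 6.54 mm²); the cylinder at (8.5, 0.5): section is a regular 8-gon, circumradius r=7.5 (area = (8/2)·7.500²·sin(360°/8) = 159.10 mm²); the cube at (-3.5, 6.5) (footprint 9×4.5) is included at this height (area 40.50 mm²); Combining (union): the regions partially overlap — summed areas 206.14 mm² minus the doubly-counted overlap 0.35 mm² gives 205.78 mm² — area = 205.78 mm². So its area = 205.78 mm². Layer 63 is larger (205.78 vs 9.21 mm²).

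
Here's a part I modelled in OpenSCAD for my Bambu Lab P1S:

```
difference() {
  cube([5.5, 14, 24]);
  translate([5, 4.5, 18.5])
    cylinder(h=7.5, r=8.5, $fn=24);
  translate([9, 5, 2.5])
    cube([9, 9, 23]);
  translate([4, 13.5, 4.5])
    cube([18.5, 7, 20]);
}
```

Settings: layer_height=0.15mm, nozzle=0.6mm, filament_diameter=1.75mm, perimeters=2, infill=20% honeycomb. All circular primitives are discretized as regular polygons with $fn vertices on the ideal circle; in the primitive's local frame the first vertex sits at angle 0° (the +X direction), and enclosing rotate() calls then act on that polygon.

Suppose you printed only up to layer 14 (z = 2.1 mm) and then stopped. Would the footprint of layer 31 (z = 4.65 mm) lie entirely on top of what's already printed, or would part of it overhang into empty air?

entirely on top

Compare the two slices. At z = 2.1: the cube is present — its section is the full 5.5×14 rectangle (area 77.00 mm²); the cylinder at (5, 4.5) does not reach this height (z outside [18.5, 26]); the cube at (9, 5) is absent (z outside [2.5, 25.5]); the cube at (4, 13.5) is not intersected at this z (z outside [4.5, 24.5]); Subtracting the remaining from the first: none of the subtracted shapes is present at this height, so the 5.5×14 cube is unchanged — area = 77.00 mm². At z = 4.65: the cube (footprint 5.5×14) is included at this height (area 77.00 mm²); the cylinder at (5, 4.5) is absent (z outside [18.5, 26]); the cube at (9, 5) (footprint 9×9) is included at this height (area 81.00 mm²); the cube at (4, 13.5) is present — its section is the full 18.5×7 rectangle (area 129.50 mm²); Subtracting the remaining from the first: starting from the 5.5×14 cube (77.00 mm²), the 9×9 cube at (9, 5) misses the remaining region (no effect); the 18.5×7 cube at (4, 13.5) partially overlaps it — only the 0.75 mm² overlap (of its 129.50 mm²) is removed, clipping the outline — area = 76.25 mm². Checking containment: the cross-section at z = 4.65 is a subset of the cross-section at z = 2.1.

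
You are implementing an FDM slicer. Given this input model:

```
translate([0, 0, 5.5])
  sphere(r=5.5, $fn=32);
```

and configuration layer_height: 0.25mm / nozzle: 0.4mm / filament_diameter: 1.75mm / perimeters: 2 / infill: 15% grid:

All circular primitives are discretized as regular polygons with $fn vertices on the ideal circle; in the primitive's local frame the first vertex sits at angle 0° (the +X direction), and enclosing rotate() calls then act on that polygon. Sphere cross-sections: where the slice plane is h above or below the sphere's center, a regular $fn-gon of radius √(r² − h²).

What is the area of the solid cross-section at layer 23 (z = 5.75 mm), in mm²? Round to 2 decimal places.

At z = 5.75 mm: the r=5.5 sphere slices to a regular 32-gon of circumradius 5.494 (√(r²−h²) with h=0.25 from center) (area = (32/2)·5.494²·sin(360°/32) = 94.23 mm²). Overall, the cross-section is a single solid region. Net area = 94.23 mm².

94.23 mm²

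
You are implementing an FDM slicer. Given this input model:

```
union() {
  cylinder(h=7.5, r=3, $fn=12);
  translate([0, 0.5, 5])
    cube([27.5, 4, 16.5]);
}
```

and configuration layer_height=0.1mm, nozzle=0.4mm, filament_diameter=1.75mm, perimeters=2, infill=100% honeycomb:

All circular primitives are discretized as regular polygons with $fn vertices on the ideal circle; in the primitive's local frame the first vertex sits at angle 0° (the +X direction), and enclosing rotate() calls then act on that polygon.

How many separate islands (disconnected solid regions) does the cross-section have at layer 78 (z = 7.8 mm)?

At z = 7.8 mm: the cylinder does not reach this height (z outside [0, 7.5]); the cube at (0, 0.5) (footprint 27.5×4) is included at this height; Merging all regions: only the 27.5×4 cube at (0, 0.5) is present, so the union is just that shape — 1 connected region. Overall, the cross-section is a single solid region. Island count = 1.

1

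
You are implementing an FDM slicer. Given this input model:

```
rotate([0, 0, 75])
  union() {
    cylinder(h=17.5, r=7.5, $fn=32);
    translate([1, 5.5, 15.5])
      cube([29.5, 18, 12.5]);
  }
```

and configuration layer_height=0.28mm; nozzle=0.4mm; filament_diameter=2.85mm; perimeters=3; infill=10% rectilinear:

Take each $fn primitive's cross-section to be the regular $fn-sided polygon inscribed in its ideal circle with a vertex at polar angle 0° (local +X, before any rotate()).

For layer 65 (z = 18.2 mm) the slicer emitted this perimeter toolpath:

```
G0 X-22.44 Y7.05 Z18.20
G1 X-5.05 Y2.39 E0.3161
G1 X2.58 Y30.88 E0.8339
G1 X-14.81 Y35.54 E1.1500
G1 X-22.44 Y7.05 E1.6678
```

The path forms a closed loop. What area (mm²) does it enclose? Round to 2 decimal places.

531.00 mm²

Apply the shoelace formula to the sequence of (X, Y) vertices; enclosed area = 531.00 mm².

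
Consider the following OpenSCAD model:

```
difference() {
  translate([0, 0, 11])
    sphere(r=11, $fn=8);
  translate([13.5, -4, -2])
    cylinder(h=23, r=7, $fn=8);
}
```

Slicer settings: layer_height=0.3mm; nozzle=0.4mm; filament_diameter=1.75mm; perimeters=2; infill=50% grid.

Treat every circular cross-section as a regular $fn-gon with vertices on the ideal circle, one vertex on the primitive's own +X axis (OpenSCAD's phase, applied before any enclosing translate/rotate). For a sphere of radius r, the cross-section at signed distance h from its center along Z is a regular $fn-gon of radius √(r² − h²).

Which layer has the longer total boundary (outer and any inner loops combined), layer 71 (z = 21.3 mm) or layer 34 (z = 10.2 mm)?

layer 34 (z = 10.2 mm)

Layer 71 (z = 21.3): the r=11 sphere slices to a regular 8-gon of circumradius 3.861 (√(r²−h²) with h=10.3 from center) (perimeter = 2·8·3.861·sin(180°/8) = 23.64 mm); the cylinder at (13.5, -4) is absent (z outside [-2, 21]); Taking the first minus the rest: none of the subtracted shapes is present at this height, so the r=11 sphere is unchanged — boundary = 23.64 mm. So its perimeter = 23.64 mm. Layer 34 (z = 10.2): the r=11 sphere slices to a regular 8-gon of circumradius 10.971 (√(r²−h²) with h=0.8 from center) (perimeter = 2·8·10.971·sin(180°/8) = 67.17 mm); the r=7 cylinder at (13.5, -4) contributes a regular 8-gon of circumradius 7 (perimeter = 2·8·7.000·sin(180°/8) = 42.86 mm); Subtracting the remaining from the first: starting from the r=11 sphere, the r=7 cylinder at (13.5, -4) partially overlaps it — only the 19.06 mm² overlap (of its 138.59 mm²) is removed, clipping the outline — boundary = 68.27 mm. So its perimeter = 68.27 mm. Layer 34 is larger (68.27 vs 23.64 mm).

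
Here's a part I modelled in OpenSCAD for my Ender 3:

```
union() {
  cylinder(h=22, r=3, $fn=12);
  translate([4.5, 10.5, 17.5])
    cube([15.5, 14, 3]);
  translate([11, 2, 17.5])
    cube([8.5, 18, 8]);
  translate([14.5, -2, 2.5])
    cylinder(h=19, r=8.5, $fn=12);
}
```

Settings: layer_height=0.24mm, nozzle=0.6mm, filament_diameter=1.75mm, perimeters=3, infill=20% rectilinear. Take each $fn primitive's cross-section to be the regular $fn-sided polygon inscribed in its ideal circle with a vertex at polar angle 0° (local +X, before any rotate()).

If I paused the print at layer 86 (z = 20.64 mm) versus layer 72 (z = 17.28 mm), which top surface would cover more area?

Layer 86 (z = 20.64): the r=3 cylinder contributes a regular 12-gon of circumradius 3 (area = (12/2)·3.000²·sin(360°/12) = 27.00 mm²); the cube at (4.5, 10.5) does not reach this height (z outside [17.5, 20.5]); the 8.5×18 cube at (11, 2) contributes its full rectangle (area 153.00 mm²); the r=8.5 cylinder at (14.5, -2) contributes a regular 12-gon of circumradius 8.5 (area = (12/2)·8.500²·sin(360°/12) = 216.75 mm²); Taking the union: the regions partially overlap — summed areas 396.75 mm² minus the doubly-counted overlap 33.05 mm² gives 363.70 mm² — area = 363.70 mm². So its area = 363.70 mm². Layer 72 (z = 17.28): the cylinder: section is a regular 12-gon, circumradius r=3 (area = (12/2)·3.000²·sin(360°/12) = 27.00 mm²); the cube at (4.5, 10.5) is absent (z outside [17.5, 20.5]); the cube at (11, 2) is absent (z outside [17.5, 25.5]); the cylinder at (14.5, -2): section is a regular 12-gon, circumradius r=8.5 (area = (12/2)·8.500²·sin(360°/12) = 216.75 mm²); Combining (union): the 2 present regions are separate (no shared area or edge), so areas and boundary lengths simply add and each stays a separate island — area = 243.75 mm². So its area = 243.75 mm². Layer 86 is larger (363.70 vs 243.75 mm²).

layer 86 (z = 20.64 mm)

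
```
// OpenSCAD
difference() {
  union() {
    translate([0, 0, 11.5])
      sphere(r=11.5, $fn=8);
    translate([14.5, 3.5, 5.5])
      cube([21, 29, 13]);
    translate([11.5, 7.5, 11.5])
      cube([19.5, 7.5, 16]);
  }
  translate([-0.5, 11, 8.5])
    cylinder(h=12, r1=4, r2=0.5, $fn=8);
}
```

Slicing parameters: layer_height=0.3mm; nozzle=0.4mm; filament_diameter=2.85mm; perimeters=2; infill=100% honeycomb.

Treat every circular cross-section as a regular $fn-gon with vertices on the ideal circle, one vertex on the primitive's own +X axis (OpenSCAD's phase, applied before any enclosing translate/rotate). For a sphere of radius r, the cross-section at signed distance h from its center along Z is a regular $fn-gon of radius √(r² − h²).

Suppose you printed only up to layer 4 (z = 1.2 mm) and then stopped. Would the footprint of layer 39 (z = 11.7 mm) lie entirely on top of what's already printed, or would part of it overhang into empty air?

Compare the two slices. At z = 1.2: the sphere: section is a regular 8-gon, circumradius = √(r²−h²) = √(11.5²−10.3²) = 5.115 (area = (8/2)·5.115²·sin(360°/8) = 73.99 mm²); the cube at (14.5, 3.5) does not reach this height (z outside [5.5, 18.5]); the cube at (11.5, 7.5) is absent (z outside [11.5, 27.5]); Taking the union: only the r=11.5 sphere is present, so the union is just that shape — area = 73.99 mm²; the cone at (-0.5, 11) is not intersected at this z (z outside [8.5, 20.5]); After the difference (first − rest): none of the subtracted shapes is present at this height, so that combined region is unchanged — area = 73.99 mm². At z = 11.7: the sphere: section is a regular 8-gon, circumradius = √(r²−h²) = √(11.5²−0.2²) = 11.498 (area = (8/2)·11.498²·sin(360°/8) = 373.95 mm²); the cube at (14.5, 3.5) (footprint 21×29) is included at this height (area 609.00 mm²); the cube at (11.5, 7.5) (footprint 19.5×7.5) is included at this height (area 146.25 mm²); Combining (union): the regions partially overlap — summed areas 1129.20 mm² minus the doubly-counted overlap 123.75 mm² gives 1005.45 mm² — area = 1005.45 mm²; the cone at (-0.5, 11): at t=0.267 of its height the radius interpolates to r₁+(r₂−r₁)t = 3.067, giving a regular 8-gon of that circumradius (area = (8/2)·3.067²·sin(360°/8) = 26.60 mm²); Taking the first minus the rest: starting from that combined region (1005.45 mm²), the cone at (-0.5, 11) partially overlaps it — only the 12.58 mm² overlap (of its 26.60 mm²) is removed, clipping the outline — area = 992.86 mm². Checking containment: at z = 11.7 the cross-section extends beyond the z = 1.2 cross-section by about 918.87 mm².

part overhangs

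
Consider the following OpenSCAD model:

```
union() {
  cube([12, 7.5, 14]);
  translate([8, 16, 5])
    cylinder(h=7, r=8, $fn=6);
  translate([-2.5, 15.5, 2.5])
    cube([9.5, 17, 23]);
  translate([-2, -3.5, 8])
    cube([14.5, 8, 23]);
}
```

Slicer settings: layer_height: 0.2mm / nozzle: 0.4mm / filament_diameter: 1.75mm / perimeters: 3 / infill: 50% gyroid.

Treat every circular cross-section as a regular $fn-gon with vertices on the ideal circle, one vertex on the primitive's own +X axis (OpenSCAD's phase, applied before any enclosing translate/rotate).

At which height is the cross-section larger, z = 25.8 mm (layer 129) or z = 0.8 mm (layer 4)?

Layer 129 (z = 25.8): the cube is absent (z outside [0, 14]); the cylinder at (8, 16) is not intersected at this z (z outside [5, 12]); the cube at (-2.5, 15.5) is absent (z outside [2.5, 25.5]); the cube at (-2, -3.5) (footprint 14.5×8) is included at this height (area 116.00 mm²); Combining (union): only the 14.5×8 cube at (-2, -3.5) is present, so the union is just that shape — area = 116.00 mm². So its area = 116.00 mm². Layer 4 (z = 0.8): the cube (footprint 12×7.5) is included at this height (area 90.00 mm²); the cylinder at (8, 16) does not reach this height (z outside [5, 12]); the cube at (-2.5, 15.5) is not intersected at this z (z outside [2.5, 25.5]); the cube at (-2, -3.5) does not reach this height (z outside [8, 31]); Taking the union: only the 12×7.5 cube is present, so the union is just that shape — area = 90.00 mm². So its area = 90.00 mm². Layer 129 is larger (116.00 vs 90.00 mm²).

layer 129 (z = 25.8 mm)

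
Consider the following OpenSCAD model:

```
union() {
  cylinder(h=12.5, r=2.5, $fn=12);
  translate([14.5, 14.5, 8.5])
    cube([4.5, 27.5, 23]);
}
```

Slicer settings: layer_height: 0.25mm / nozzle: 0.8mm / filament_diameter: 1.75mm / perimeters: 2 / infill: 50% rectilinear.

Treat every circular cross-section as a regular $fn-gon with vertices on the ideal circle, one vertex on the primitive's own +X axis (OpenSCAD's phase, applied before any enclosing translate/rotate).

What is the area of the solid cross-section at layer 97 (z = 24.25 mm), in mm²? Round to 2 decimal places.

At z = 24.25 mm: the cylinder does not reach this height (z outside [0, 12.5]); the cube at (14.5, 14.5) (footprint 4.5×27.5) is included at this height (area 123.75 mm²); Taking the union: only the 4.5×27.5 cube at (14.5, 14.5) is present, so the union is just that shape — area = 123.75 mm². Overall, the cross-section is a single solid region. Net area = 123.75 mm².

123.75 mm²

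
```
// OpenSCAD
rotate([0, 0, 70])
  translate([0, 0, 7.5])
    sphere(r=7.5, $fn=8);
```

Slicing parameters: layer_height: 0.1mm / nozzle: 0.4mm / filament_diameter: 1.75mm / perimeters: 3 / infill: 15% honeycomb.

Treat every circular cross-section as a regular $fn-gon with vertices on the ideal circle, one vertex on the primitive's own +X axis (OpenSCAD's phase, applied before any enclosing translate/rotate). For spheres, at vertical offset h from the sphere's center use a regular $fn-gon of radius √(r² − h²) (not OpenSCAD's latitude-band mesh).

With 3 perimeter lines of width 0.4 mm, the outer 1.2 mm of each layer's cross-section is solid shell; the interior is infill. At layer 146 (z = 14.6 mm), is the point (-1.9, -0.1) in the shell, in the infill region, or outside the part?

shell

At z = 14.6 mm: the r=7.5 sphere slices to a regular 8-gon of circumradius 2.417 (√(r²−h²) with h=7.1 from center); (rotated 70° about Z; rotation is an isometry so areas/perimeters/island counts are preserved). Overall, the cross-section is a single solid region. Undo the 70° rotation: the query point maps to (-0.744, 1.751) in the un-rotated model frame. The nearest boundary edge runs (0.00, 2.42)→(-1.71, 1.71); distance from the point to it = 0.33 mm. The point is inside the cross-section, 0.33 mm from the nearest boundary — within the 1.2 mm shell band (3 × 0.4).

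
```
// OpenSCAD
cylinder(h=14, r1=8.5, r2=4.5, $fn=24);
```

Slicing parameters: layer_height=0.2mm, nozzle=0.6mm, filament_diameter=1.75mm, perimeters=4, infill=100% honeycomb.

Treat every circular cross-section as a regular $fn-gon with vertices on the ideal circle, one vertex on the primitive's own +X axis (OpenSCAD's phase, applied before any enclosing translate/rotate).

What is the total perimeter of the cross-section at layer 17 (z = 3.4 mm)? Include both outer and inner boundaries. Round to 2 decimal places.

At z = 3.4 mm: the cone (r1=8.5→r2=4.5) has section circumradius 7.529 here — a regular 24-gon (perimeter = 2·24·7.529·sin(180°/24) = 47.17 mm). Overall, the cross-section is a single solid region. Total boundary length (outer) = 47.17 mm.

47.17 mm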